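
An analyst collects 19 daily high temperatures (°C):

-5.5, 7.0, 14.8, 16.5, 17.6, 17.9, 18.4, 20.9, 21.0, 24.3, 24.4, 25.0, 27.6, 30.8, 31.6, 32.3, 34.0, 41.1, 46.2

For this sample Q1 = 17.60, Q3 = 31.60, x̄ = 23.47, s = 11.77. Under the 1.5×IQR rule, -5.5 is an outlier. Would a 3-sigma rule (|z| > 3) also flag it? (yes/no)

no

z = (-5.5 − 23.47) / 11.77 = -2.46.
|z| = 2.46 ≤ 3.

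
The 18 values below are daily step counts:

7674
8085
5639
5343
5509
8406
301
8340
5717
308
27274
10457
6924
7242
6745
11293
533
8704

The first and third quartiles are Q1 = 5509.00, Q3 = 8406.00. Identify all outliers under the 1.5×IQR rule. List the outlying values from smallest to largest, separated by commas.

301, 308, 533, 27274

IQR = Q3 − Q1 = 8406.00 − 5509.00 = 2897.00.
Lower fence = Q1 − 1.5·IQR = 5509.00 − 4345.50 = 1163.50.
Upper fence = Q3 + 1.5·IQR = 8406.00 + 4345.50 = 12751.50.
301 < 1163.50 → outlier.
308 < 1163.50 → outlier.
533 < 1163.50 → outlier.
27274 > 12751.50 → outlier.
All remaining values lie within [1163.50, 12751.50].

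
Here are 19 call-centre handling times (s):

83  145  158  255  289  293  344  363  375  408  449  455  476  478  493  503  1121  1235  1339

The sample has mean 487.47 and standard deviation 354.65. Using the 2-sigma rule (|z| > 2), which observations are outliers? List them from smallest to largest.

1235, 1339

Cutoffs at x̄ ± 2s: 487.47 ± 2·354.65 = [-221.83, 1196.77].
1235: z = 2.11, |z| > 2 → outlier.
1339: z = 2.40, |z| > 2 → outlier.
Every other value lies within [-221.83, 1196.77].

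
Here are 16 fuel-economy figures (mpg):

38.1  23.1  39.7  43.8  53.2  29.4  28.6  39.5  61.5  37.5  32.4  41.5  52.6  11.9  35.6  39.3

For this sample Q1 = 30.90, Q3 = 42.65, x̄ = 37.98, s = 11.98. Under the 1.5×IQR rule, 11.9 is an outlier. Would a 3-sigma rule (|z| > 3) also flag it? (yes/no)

z = (11.9 − 37.98) / 11.98 = -2.18.
|z| = 2.18 ≤ 3.

no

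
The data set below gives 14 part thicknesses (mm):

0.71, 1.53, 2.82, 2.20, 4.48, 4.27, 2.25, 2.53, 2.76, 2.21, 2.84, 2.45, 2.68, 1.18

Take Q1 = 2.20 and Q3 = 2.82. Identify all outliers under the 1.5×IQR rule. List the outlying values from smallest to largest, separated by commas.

IQR = Q3 − Q1 = 2.82 − 2.20 = 0.62.
Lower fence = Q1 − 1.5·IQR = 2.20 − 0.93 = 1.27.
Upper fence = Q3 + 1.5·IQR = 2.82 + 0.93 = 3.75.
0.71 < 1.27 → outlier.
1.18 < 1.27 → outlier.
4.27 > 3.75 → outlier.
4.48 > 3.75 → outlier.
All remaining values lie within [1.27, 3.75].

0.71, 1.18, 4.27, 4.48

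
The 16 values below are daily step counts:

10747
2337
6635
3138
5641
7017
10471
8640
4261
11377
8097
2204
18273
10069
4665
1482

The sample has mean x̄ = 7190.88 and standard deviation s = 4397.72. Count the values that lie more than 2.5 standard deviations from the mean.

Cutoffs: x̄ ± 2.5s = [-3803.42, 18185.18].
Outside the cutoffs: 18273.

1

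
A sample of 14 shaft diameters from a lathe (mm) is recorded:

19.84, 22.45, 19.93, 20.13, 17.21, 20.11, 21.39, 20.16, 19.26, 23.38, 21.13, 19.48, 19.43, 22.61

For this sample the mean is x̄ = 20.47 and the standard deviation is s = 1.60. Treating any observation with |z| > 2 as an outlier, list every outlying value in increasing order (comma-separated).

17.21

Cutoffs at x̄ ± 2s: 20.47 ± 2·1.60 = [17.27, 23.67].
17.21: z = -2.04, |z| > 2 → outlier.
Every other value lies within [17.27, 23.67].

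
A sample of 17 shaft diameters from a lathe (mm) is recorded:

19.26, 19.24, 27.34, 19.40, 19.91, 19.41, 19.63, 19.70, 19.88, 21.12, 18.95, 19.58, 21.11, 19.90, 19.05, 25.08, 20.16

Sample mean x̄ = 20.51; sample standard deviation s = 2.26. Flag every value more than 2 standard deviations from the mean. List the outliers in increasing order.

Cutoffs at x̄ ± 2s: 20.51 ± 2·2.26 = [15.99, 25.03].
25.08: z = 2.02, |z| > 2 → outlier.
27.34: z = 3.02, |z| > 2 → outlier.
Every other value lies within [15.99, 25.03].

25.08, 27.34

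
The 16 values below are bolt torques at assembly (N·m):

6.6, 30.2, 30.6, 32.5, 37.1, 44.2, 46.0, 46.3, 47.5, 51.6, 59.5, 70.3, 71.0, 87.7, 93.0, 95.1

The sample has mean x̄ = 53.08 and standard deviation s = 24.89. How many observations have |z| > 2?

0

Cutoffs: x̄ ± 2s = [3.30, 102.86].
Every value lies within the cutoffs.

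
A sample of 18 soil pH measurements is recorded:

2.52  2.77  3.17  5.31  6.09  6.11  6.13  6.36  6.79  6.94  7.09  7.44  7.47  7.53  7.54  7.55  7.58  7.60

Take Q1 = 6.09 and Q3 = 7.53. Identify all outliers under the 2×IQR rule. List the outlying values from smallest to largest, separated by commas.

2.52, 2.77, 3.17

IQR = Q3 − Q1 = 7.53 − 6.09 = 1.44.
Lower fence = Q1 − 2·IQR = 6.09 − 2.88 = 3.21.
Upper fence = Q3 + 2·IQR = 7.53 + 2.88 = 10.41.
2.52 < 3.21 → outlier.
2.77 < 3.21 → outlier.
3.17 < 3.21 → outlier.
All remaining values lie within [3.21, 10.41].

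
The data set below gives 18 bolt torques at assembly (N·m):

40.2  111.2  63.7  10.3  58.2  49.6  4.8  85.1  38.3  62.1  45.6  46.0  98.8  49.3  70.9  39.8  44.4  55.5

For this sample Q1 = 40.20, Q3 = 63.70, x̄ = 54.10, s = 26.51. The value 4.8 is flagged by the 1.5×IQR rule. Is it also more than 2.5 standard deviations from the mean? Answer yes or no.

no

z = (4.8 − 54.10) / 26.51 = -1.86.
|z| = 1.86 ≤ 2.5.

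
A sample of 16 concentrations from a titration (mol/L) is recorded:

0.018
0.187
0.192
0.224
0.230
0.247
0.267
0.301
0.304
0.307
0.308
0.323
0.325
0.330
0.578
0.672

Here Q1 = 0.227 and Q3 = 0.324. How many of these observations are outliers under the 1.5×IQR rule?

IQR = 0.097; fences at 0.227 − 0.1455 = 0.0815 and 0.324 + 0.1455 = 0.4695.
Outside the cutoffs: 0.018, 0.578, 0.672.

3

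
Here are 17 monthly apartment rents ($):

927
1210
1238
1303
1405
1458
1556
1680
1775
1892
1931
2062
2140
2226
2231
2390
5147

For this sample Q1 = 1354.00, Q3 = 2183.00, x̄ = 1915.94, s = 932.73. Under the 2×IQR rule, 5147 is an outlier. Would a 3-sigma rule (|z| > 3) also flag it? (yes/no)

yes

z = (5147 − 1915.94) / 932.73 = 3.46.
|z| = 3.46 > 3.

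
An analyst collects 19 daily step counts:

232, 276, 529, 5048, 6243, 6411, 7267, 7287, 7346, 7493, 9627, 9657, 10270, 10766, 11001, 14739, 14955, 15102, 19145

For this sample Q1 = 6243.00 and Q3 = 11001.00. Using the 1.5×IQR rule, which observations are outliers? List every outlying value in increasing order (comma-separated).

IQR = Q3 − Q1 = 11001.00 − 6243.00 = 4758.00.
Lower fence = Q1 − 1.5·IQR = 6243.00 − 7137.00 = -894.00.
Upper fence = Q3 + 1.5·IQR = 11001.00 + 7137.00 = 18138.00.
19145 > 18138.00 → outlier.
All remaining values lie within [-894.00, 18138.00].

19145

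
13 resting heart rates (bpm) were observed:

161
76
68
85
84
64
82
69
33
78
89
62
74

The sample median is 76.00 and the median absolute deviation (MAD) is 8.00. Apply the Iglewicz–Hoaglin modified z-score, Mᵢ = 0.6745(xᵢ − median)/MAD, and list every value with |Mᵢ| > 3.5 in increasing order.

|Mᵢ| > 3.5 ⇔ |xᵢ − 76.00| > 3.5·8.00/0.6745 = 41.51.
So outliers lie outside [34.49, 117.51].
33: M = -3.63 → outlier.
161: M = 7.17 → outlier.

33, 161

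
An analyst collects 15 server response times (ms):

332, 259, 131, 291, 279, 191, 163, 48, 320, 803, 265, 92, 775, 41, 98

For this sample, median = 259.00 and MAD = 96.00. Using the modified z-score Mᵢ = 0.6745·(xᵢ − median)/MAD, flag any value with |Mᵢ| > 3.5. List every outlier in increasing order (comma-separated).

775, 803

|Mᵢ| > 3.5 ⇔ |xᵢ − 259.00| > 3.5·96.00/0.6745 = 498.15.
So outliers lie outside [-239.15, 757.15].
775: M = 3.63 → outlier.
803: M = 3.82 → outlier.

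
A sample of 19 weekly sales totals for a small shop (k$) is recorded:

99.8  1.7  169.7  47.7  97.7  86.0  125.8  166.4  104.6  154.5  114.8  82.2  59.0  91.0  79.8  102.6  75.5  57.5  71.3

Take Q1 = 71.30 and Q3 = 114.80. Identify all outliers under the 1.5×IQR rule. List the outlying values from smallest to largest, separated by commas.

1.7

IQR = Q3 − Q1 = 114.80 − 71.30 = 43.50.
Lower fence = Q1 − 1.5·IQR = 71.30 − 65.25 = 6.05.
Upper fence = Q3 + 1.5·IQR = 114.80 + 65.25 = 180.05.
1.7 < 6.05 → outlier.
All remaining values lie within [6.05, 180.05].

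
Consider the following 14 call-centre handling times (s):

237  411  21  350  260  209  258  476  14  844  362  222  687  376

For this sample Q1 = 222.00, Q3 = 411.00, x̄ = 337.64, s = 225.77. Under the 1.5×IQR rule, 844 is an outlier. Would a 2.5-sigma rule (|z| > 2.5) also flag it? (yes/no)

z = (844 − 337.64) / 225.77 = 2.24.
|z| = 2.24 ≤ 2.5.

no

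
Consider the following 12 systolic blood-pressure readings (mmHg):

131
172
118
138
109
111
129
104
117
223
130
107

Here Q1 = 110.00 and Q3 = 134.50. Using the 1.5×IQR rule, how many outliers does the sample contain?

IQR = 24.50; fences at 110.00 − 36.75 = 73.25 and 134.50 + 36.75 = 171.25.
Outside the cutoffs: 172, 223.

2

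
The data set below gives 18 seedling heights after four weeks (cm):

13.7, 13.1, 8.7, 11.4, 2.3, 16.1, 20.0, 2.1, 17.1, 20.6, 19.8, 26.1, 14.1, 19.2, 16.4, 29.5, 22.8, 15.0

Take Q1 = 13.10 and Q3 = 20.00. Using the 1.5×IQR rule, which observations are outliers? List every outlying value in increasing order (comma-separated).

IQR = Q3 − Q1 = 20.00 − 13.10 = 6.90.
Lower fence = Q1 − 1.5·IQR = 13.10 − 10.35 = 2.75.
Upper fence = Q3 + 1.5·IQR = 20.00 + 10.35 = 30.35.
2.1 < 2.75 → outlier.
2.3 < 2.75 → outlier.
All remaining values lie within [2.75, 30.35].

2.1, 2.3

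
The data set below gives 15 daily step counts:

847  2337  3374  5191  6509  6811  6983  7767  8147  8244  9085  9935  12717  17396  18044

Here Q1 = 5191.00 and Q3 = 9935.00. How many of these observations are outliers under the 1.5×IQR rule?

2

IQR = 4744.00; fences at 5191.00 − 7116.00 = -1925.00 and 9935.00 + 7116.00 = 17051.00.
Outside the cutoffs: 17396, 18044.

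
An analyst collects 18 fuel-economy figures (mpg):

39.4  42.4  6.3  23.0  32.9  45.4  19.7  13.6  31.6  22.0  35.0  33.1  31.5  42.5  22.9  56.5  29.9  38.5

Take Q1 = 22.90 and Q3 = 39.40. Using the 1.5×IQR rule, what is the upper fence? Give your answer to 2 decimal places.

64.15

IQR = Q3 − Q1 = 39.40 − 22.90 = 16.50.
Lower fence = Q1 − 1.5·IQR = 22.90 − 24.75 = -1.85.
Upper fence = Q3 + 1.5·IQR = 39.40 + 24.75 = 64.15.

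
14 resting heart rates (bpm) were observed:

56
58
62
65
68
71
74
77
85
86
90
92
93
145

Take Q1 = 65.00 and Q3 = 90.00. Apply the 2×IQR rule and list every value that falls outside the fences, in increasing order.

IQR = Q3 − Q1 = 90.00 − 65.00 = 25.00.
Lower fence = Q1 − 2·IQR = 65.00 − 50.00 = 15.00.
Upper fence = Q3 + 2·IQR = 90.00 + 50.00 = 140.00.
145 > 140.00 → outlier.
All remaining values lie within [15.00, 140.00].

145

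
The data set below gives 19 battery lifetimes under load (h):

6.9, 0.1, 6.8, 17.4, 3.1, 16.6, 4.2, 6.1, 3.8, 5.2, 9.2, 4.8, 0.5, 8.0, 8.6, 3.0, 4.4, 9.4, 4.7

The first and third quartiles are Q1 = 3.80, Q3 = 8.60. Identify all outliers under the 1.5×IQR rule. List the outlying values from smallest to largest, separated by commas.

IQR = Q3 − Q1 = 8.60 − 3.80 = 4.80.
Lower fence = Q1 − 1.5·IQR = 3.80 − 7.20 = -3.40.
Upper fence = Q3 + 1.5·IQR = 8.60 + 7.20 = 15.80.
16.6 > 15.80 → outlier.
17.4 > 15.80 → outlier.
All remaining values lie within [-3.40, 15.80].

16.6, 17.4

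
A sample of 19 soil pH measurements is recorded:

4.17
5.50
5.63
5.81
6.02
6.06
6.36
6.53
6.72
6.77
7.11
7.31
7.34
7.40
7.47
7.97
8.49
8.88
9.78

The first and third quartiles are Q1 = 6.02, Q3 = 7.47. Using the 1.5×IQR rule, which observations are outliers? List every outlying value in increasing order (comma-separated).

9.78

IQR = Q3 − Q1 = 7.47 − 6.02 = 1.45.
Lower fence = Q1 − 1.5·IQR = 6.02 − 2.175 = 3.845.
Upper fence = Q3 + 1.5·IQR = 7.47 + 2.175 = 9.645.
9.78 > 9.645 → outlier.
All remaining values lie within [3.845, 9.645].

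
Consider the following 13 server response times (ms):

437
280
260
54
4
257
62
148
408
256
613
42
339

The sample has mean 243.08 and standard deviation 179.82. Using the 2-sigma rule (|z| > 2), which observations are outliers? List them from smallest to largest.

613

Cutoffs at x̄ ± 2s: 243.08 ± 2·179.82 = [-116.56, 602.72].
613: z = 2.06, |z| > 2 → outlier.
Every other value lies within [-116.56, 602.72].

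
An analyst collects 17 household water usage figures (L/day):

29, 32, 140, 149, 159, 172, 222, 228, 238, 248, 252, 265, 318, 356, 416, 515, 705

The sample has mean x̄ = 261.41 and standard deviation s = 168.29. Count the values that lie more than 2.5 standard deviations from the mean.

1

Cutoffs: x̄ ± 2.5s = [-159.315, 682.135].
Outside the cutoffs: 705.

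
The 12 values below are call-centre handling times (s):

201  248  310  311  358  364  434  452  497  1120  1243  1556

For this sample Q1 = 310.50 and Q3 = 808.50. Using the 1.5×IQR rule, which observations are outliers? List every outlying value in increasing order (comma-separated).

1556

IQR = Q3 − Q1 = 808.50 − 310.50 = 498.00.
Lower fence = Q1 − 1.5·IQR = 310.50 − 747.00 = -436.50.
Upper fence = Q3 + 1.5·IQR = 808.50 + 747.00 = 1555.50.
1556 > 1555.50 → outlier.
All remaining values lie within [-436.50, 1555.50].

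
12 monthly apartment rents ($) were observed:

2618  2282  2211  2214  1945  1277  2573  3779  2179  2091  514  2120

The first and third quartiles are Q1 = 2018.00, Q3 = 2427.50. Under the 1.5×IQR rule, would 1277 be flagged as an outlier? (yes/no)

IQR = Q3 − Q1 = 2427.50 − 2018.00 = 409.50.
Lower fence = Q1 − 1.5·IQR = 2018.00 − 614.25 = 1403.75.
Upper fence = Q3 + 1.5·IQR = 2427.50 + 614.25 = 3041.75.
1277 lies below the lower fence.

yes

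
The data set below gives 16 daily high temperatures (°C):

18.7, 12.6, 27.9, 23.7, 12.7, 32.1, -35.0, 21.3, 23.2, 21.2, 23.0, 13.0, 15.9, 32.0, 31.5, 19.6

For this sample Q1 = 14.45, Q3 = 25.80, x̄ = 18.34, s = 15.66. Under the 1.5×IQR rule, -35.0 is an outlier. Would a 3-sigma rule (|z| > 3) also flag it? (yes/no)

z = (-35.0 − 18.34) / 15.66 = -3.41.
|z| = 3.41 > 3.

yes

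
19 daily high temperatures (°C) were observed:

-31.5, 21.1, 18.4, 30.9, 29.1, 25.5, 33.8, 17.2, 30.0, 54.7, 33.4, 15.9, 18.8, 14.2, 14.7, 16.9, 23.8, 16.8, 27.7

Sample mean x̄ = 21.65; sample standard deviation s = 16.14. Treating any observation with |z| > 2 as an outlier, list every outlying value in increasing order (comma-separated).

Cutoffs at x̄ ± 2s: 21.65 ± 2·16.14 = [-10.63, 53.93].
-31.5: z = -3.29, |z| > 2 → outlier.
54.7: z = 2.05, |z| > 2 → outlier.
Every other value lies within [-10.63, 53.93].

-31.5, 54.7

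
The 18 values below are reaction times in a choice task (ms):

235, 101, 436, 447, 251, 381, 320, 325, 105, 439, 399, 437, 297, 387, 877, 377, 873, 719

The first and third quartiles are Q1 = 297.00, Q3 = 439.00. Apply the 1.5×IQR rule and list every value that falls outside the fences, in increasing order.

719, 873, 877

IQR = Q3 − Q1 = 439.00 − 297.00 = 142.00.
Lower fence = Q1 − 1.5·IQR = 297.00 − 213.00 = 84.00.
Upper fence = Q3 + 1.5·IQR = 439.00 + 213.00 = 652.00.
719 > 652.00 → outlier.
873 > 652.00 → outlier.
877 > 652.00 → outlier.
All remaining values lie within [84.00, 652.00].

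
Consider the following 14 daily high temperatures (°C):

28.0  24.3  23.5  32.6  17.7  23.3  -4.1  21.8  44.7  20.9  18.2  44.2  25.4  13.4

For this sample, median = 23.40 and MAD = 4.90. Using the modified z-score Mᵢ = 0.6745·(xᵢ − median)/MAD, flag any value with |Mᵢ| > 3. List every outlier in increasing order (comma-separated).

|Mᵢ| > 3 ⇔ |xᵢ − 23.40| > 3·4.90/0.6745 = 21.79.
So outliers lie outside [1.61, 45.19].
-4.1: M = -3.79 → outlier.

-4.1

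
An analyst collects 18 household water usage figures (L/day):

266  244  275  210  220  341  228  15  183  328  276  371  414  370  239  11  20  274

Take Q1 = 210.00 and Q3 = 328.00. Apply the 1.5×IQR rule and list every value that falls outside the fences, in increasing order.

IQR = Q3 − Q1 = 328.00 − 210.00 = 118.00.
Lower fence = Q1 − 1.5·IQR = 210.00 − 177.00 = 33.00.
Upper fence = Q3 + 1.5·IQR = 328.00 + 177.00 = 505.00.
11 < 33.00 → outlier.
15 < 33.00 → outlier.
20 < 33.00 → outlier.
All remaining values lie within [33.00, 505.00].

11, 15, 20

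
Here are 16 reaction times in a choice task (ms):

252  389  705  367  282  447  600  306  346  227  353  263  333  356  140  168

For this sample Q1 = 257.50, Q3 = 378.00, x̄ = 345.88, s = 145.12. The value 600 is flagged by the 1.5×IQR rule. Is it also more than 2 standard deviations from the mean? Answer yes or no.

no

z = (600 − 345.88) / 145.12 = 1.75.
|z| = 1.75 ≤ 2.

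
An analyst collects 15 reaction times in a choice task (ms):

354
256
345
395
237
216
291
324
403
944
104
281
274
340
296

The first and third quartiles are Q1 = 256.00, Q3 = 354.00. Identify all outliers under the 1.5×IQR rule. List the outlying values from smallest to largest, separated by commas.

IQR = Q3 − Q1 = 354.00 − 256.00 = 98.00.
Lower fence = Q1 − 1.5·IQR = 256.00 − 147.00 = 109.00.
Upper fence = Q3 + 1.5·IQR = 354.00 + 147.00 = 501.00.
104 < 109.00 → outlier.
944 > 501.00 → outlier.
All remaining values lie within [109.00, 501.00].

104, 944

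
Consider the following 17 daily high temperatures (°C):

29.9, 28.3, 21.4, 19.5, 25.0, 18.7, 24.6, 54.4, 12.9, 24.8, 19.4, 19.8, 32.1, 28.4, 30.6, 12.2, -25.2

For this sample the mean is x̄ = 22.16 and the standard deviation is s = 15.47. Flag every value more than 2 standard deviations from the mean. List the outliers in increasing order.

Cutoffs at x̄ ± 2s: 22.16 ± 2·15.47 = [-8.78, 53.10].
-25.2: z = -3.06, |z| > 2 → outlier.
54.4: z = 2.08, |z| > 2 → outlier.
Every other value lies within [-8.78, 53.10].

-25.2, 54.4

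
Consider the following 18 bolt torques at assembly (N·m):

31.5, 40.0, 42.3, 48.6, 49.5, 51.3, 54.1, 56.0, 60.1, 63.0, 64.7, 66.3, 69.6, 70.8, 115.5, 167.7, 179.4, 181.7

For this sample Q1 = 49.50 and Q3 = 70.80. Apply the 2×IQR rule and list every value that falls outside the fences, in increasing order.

115.5, 167.7, 179.4, 181.7

IQR = Q3 − Q1 = 70.80 − 49.50 = 21.30.
Lower fence = Q1 − 2·IQR = 49.50 − 42.60 = 6.90.
Upper fence = Q3 + 2·IQR = 70.80 + 42.60 = 113.40.
115.5 > 113.40 → outlier.
167.7 > 113.40 → outlier.
179.4 > 113.40 → outlier.
181.7 > 113.40 → outlier.
All remaining values lie within [6.90, 113.40].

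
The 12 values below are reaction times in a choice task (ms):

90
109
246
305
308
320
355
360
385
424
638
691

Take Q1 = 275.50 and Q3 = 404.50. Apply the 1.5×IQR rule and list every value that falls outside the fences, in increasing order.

IQR = Q3 − Q1 = 404.50 − 275.50 = 129.00.
Lower fence = Q1 − 1.5·IQR = 275.50 − 193.50 = 82.00.
Upper fence = Q3 + 1.5·IQR = 404.50 + 193.50 = 598.00.
638 > 598.00 → outlier.
691 > 598.00 → outlier.
All remaining values lie within [82.00, 598.00].

638, 691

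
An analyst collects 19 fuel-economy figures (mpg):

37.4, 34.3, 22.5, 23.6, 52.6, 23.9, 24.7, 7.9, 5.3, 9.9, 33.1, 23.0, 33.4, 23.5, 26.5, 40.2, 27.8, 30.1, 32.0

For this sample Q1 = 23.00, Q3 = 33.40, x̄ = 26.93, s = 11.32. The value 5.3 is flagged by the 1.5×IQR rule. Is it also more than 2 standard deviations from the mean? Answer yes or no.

no

z = (5.3 − 26.93) / 11.32 = -1.91.
|z| = 1.91 ≤ 2.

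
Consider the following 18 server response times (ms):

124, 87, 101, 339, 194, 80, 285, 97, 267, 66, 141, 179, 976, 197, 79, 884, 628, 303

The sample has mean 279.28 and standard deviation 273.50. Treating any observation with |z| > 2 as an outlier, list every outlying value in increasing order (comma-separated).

Cutoffs at x̄ ± 2s: 279.28 ± 2·273.50 = [-267.72, 826.28].
884: z = 2.21, |z| > 2 → outlier.
976: z = 2.55, |z| > 2 → outlier.
Every other value lies within [-267.72, 826.28].

884, 976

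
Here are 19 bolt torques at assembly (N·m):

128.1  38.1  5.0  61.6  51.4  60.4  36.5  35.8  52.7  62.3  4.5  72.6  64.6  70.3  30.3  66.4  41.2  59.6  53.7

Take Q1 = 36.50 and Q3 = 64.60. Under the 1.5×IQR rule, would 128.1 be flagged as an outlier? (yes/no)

yes

IQR = Q3 − Q1 = 64.60 − 36.50 = 28.10.
Lower fence = Q1 − 1.5·IQR = 36.50 − 42.15 = -5.65.
Upper fence = Q3 + 1.5·IQR = 64.60 + 42.15 = 106.75.
128.1 lies above the upper fence.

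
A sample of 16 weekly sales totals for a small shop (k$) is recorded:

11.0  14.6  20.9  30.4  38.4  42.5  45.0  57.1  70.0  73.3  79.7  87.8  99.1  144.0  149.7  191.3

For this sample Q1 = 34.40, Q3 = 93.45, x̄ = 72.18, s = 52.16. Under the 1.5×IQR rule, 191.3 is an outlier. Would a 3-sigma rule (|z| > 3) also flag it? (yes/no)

z = (191.3 − 72.18) / 52.16 = 2.28.
|z| = 2.28 ≤ 3.

no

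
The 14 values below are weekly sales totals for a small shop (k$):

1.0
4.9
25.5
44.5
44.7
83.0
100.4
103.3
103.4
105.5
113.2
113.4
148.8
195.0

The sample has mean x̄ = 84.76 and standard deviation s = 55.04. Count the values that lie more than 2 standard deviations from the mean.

Cutoffs: x̄ ± 2s = [-25.32, 194.84].
Outside the cutoffs: 195.0.

1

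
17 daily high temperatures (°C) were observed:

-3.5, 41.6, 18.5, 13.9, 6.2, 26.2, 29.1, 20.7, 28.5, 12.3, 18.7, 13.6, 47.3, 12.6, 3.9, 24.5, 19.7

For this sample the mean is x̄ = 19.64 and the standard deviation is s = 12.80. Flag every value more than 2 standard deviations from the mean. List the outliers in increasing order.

Cutoffs at x̄ ± 2s: 19.64 ± 2·12.80 = [-5.96, 45.24].
47.3: z = 2.16, |z| > 2 → outlier.
Every other value lies within [-5.96, 45.24].

47.3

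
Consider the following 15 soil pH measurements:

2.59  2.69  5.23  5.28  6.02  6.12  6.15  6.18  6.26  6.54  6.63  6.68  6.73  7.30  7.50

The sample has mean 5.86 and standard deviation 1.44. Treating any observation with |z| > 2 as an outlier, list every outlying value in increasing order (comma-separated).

2.59, 2.69

Cutoffs at x̄ ± 2s: 5.86 ± 2·1.44 = [2.98, 8.74].
2.59: z = -2.27, |z| > 2 → outlier.
2.69: z = -2.20, |z| > 2 → outlier.
Every other value lies within [2.98, 8.74].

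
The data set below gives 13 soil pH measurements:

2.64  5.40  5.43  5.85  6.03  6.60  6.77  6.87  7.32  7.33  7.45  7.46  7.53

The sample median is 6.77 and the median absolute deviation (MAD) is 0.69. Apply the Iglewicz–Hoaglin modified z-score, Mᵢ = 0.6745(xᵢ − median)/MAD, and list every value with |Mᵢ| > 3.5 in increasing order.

|Mᵢ| > 3.5 ⇔ |xᵢ − 6.77| > 3.5·0.69/0.6745 = 3.58.
So outliers lie outside [3.19, 10.35].
2.64: M = -4.04 → outlier.

2.64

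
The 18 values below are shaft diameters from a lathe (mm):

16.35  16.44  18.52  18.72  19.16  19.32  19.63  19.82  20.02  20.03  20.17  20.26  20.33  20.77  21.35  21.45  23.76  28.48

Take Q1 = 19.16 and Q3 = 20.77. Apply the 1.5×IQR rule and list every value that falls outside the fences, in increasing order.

16.35, 16.44, 23.76, 28.48

IQR = Q3 − Q1 = 20.77 − 19.16 = 1.61.
Lower fence = Q1 − 1.5·IQR = 19.16 − 2.415 = 16.745.
Upper fence = Q3 + 1.5·IQR = 20.77 + 2.415 = 23.185.
16.35 < 16.745 → outlier.
16.44 < 16.745 → outlier.
23.76 > 23.185 → outlier.
28.48 > 23.185 → outlier.
All remaining values lie within [16.745, 23.185].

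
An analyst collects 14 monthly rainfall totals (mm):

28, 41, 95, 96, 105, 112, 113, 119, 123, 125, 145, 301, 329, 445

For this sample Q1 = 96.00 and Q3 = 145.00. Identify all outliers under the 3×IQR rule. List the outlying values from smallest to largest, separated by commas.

301, 329, 445

IQR = Q3 − Q1 = 145.00 − 96.00 = 49.00.
Lower fence = Q1 − 3·IQR = 96.00 − 147.00 = -51.00.
Upper fence = Q3 + 3·IQR = 145.00 + 147.00 = 292.00.
301 > 292.00 → outlier.
329 > 292.00 → outlier.
445 > 292.00 → outlier.
All remaining values lie within [-51.00, 292.00].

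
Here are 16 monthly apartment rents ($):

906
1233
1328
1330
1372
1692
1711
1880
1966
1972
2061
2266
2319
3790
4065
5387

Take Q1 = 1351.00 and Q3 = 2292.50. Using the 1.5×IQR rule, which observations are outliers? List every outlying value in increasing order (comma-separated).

3790, 4065, 5387

IQR = Q3 − Q1 = 2292.50 − 1351.00 = 941.50.
Lower fence = Q1 − 1.5·IQR = 1351.00 − 1412.25 = -61.25.
Upper fence = Q3 + 1.5·IQR = 2292.50 + 1412.25 = 3704.75.
3790 > 3704.75 → outlier.
4065 > 3704.75 → outlier.
5387 > 3704.75 → outlier.
All remaining values lie within [-61.25, 3704.75].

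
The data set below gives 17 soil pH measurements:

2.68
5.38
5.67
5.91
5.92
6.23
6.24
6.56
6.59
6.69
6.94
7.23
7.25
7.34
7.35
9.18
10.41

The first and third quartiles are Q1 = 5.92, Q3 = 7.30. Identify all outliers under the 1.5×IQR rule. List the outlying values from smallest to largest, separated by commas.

IQR = Q3 − Q1 = 7.30 − 5.92 = 1.38.
Lower fence = Q1 − 1.5·IQR = 5.92 − 2.07 = 3.85.
Upper fence = Q3 + 1.5·IQR = 7.30 + 2.07 = 9.37.
2.68 < 3.85 → outlier.
10.41 > 9.37 → outlier.
All remaining values lie within [3.85, 9.37].

2.68, 10.41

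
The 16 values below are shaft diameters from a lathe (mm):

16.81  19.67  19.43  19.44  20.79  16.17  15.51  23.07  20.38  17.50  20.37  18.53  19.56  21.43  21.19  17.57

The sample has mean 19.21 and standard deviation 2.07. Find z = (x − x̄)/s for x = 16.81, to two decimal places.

-1.16

z = (16.81 − 19.21) / 2.07 = -1.16.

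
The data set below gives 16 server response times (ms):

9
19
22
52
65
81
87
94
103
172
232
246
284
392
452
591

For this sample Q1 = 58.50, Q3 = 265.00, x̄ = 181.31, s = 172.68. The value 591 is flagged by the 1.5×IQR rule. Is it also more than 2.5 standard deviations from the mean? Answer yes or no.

no

z = (591 − 181.31) / 172.68 = 2.37.
|z| = 2.37 ≤ 2.5.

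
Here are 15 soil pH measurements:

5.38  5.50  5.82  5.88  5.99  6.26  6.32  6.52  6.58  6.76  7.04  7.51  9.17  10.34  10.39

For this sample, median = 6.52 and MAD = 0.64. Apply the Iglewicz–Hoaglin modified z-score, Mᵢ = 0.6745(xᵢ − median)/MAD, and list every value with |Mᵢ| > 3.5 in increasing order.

|Mᵢ| > 3.5 ⇔ |xᵢ − 6.52| > 3.5·0.64/0.6745 = 3.32.
So outliers lie outside [3.20, 9.84].
10.34: M = 4.03 → outlier.
10.39: M = 4.08 → outlier.

10.34, 10.39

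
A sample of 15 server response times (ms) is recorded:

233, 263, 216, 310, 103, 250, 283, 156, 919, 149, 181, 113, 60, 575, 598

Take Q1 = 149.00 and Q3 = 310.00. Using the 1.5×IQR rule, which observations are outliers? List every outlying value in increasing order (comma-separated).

575, 598, 919

IQR = Q3 − Q1 = 310.00 − 149.00 = 161.00.
Lower fence = Q1 − 1.5·IQR = 149.00 − 241.50 = -92.50.
Upper fence = Q3 + 1.5·IQR = 310.00 + 241.50 = 551.50.
575 > 551.50 → outlier.
598 > 551.50 → outlier.
919 > 551.50 → outlier.
All remaining values lie within [-92.50, 551.50].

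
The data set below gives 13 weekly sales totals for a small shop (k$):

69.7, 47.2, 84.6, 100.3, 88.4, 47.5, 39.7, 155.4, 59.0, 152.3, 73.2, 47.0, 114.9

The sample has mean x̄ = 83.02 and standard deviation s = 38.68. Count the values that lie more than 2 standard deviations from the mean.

0

Cutoffs: x̄ ± 2s = [5.66, 160.38].
Every value lies within the cutoffs.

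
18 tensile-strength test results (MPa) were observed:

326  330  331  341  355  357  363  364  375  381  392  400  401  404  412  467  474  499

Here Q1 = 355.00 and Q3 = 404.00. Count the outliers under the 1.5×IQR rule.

1

IQR = 49.00; fences at 355.00 − 73.50 = 281.50 and 404.00 + 73.50 = 477.50.
Outside the cutoffs: 499.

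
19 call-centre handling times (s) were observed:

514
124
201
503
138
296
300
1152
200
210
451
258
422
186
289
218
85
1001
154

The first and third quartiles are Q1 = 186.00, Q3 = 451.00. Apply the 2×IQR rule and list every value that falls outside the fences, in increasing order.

IQR = Q3 − Q1 = 451.00 − 186.00 = 265.00.
Lower fence = Q1 − 2·IQR = 186.00 − 530.00 = -344.00.
Upper fence = Q3 + 2·IQR = 451.00 + 530.00 = 981.00.
1001 > 981.00 → outlier.
1152 > 981.00 → outlier.
All remaining values lie within [-344.00, 981.00].

1001, 1152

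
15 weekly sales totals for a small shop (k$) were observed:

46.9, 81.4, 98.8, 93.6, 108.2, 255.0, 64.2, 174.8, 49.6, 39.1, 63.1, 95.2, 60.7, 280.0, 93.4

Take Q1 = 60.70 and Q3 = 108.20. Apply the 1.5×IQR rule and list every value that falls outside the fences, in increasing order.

IQR = Q3 − Q1 = 108.20 − 60.70 = 47.50.
Lower fence = Q1 − 1.5·IQR = 60.70 − 71.25 = -10.55.
Upper fence = Q3 + 1.5·IQR = 108.20 + 71.25 = 179.45.
255.0 > 179.45 → outlier.
280.0 > 179.45 → outlier.
All remaining values lie within [-10.55, 179.45].

255.0, 280.0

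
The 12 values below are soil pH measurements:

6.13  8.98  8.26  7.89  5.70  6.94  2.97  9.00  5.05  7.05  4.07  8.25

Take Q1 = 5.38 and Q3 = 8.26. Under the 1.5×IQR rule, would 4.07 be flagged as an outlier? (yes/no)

no

IQR = Q3 − Q1 = 8.26 − 5.38 = 2.88.
Lower fence = Q1 − 1.5·IQR = 5.38 − 4.32 = 1.06.
Upper fence = Q3 + 1.5·IQR = 8.26 + 4.32 = 12.58.
4.07 lies within [1.06, 12.58].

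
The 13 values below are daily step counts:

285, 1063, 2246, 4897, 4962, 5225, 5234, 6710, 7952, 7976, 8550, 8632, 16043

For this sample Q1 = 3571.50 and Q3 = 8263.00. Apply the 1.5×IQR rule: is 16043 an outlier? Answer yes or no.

IQR = Q3 − Q1 = 8263.00 − 3571.50 = 4691.50.
Lower fence = Q1 − 1.5·IQR = 3571.50 − 7037.25 = -3465.75.
Upper fence = Q3 + 1.5·IQR = 8263.00 + 7037.25 = 15300.25.
16043 lies above the upper fence.

yes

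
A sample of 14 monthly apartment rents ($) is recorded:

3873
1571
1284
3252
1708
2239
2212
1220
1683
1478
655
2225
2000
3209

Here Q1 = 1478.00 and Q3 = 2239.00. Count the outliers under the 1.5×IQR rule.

1

IQR = 761.00; fences at 1478.00 − 1141.50 = 336.50 and 2239.00 + 1141.50 = 3380.50.
Outside the cutoffs: 3873.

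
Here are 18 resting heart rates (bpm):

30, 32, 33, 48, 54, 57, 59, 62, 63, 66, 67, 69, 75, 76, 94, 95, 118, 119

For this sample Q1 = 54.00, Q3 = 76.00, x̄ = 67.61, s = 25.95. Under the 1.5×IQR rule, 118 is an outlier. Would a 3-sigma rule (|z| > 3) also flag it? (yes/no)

z = (118 − 67.61) / 25.95 = 1.94.
|z| = 1.94 ≤ 3.

no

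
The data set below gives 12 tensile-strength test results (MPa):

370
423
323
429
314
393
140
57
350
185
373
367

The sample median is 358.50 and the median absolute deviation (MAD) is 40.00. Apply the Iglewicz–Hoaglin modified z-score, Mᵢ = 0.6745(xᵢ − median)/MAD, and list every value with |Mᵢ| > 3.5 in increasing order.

57, 140

|Mᵢ| > 3.5 ⇔ |xᵢ − 358.50| > 3.5·40.00/0.6745 = 207.56.
So outliers lie outside [150.94, 566.06].
57: M = -5.08 → outlier.
140: M = -3.68 → outlier.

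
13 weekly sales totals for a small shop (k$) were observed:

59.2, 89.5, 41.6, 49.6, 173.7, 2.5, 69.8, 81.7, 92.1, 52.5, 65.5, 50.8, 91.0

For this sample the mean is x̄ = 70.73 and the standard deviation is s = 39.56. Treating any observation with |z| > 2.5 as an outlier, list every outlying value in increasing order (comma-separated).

173.7

Cutoffs at x̄ ± 2.5s: 70.73 ± 2.5·39.56 = [-28.17, 169.63].
173.7: z = 2.60, |z| > 2.5 → outlier.
Every other value lies within [-28.17, 169.63].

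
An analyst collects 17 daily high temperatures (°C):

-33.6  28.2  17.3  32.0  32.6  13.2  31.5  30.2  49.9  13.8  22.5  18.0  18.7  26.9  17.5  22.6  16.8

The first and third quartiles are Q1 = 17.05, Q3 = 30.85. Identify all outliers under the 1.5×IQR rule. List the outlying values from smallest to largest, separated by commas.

IQR = Q3 − Q1 = 30.85 − 17.05 = 13.80.
Lower fence = Q1 − 1.5·IQR = 17.05 − 20.70 = -3.65.
Upper fence = Q3 + 1.5·IQR = 30.85 + 20.70 = 51.55.
-33.6 < -3.65 → outlier.
All remaining values lie within [-3.65, 51.55].

-33.6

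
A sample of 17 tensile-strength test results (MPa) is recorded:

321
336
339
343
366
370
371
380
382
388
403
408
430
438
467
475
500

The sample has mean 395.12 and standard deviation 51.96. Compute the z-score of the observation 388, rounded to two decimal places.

z = (388 − 395.12) / 51.96 = -0.14.

-0.14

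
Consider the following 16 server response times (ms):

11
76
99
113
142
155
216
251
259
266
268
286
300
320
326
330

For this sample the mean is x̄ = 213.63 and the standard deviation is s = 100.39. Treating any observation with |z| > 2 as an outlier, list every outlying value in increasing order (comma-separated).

11

Cutoffs at x̄ ± 2s: 213.63 ± 2·100.39 = [12.85, 414.41].
11: z = -2.02, |z| > 2 → outlier.
Every other value lies within [12.85, 414.41].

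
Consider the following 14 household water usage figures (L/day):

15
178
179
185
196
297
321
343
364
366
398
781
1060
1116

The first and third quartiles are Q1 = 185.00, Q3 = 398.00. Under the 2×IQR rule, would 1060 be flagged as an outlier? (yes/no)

IQR = Q3 − Q1 = 398.00 − 185.00 = 213.00.
Lower fence = Q1 − 2·IQR = 185.00 − 426.00 = -241.00.
Upper fence = Q3 + 2·IQR = 398.00 + 426.00 = 824.00.
1060 lies above the upper fence.

yes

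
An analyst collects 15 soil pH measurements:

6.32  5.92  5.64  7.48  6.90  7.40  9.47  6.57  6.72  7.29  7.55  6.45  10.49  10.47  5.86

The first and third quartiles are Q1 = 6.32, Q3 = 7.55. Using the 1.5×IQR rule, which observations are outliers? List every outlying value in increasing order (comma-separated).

9.47, 10.47, 10.49

IQR = Q3 − Q1 = 7.55 − 6.32 = 1.23.
Lower fence = Q1 − 1.5·IQR = 6.32 − 1.845 = 4.475.
Upper fence = Q3 + 1.5·IQR = 7.55 + 1.845 = 9.395.
9.47 > 9.395 → outlier.
10.47 > 9.395 → outlier.
10.49 > 9.395 → outlier.
All remaining values lie within [4.475, 9.395].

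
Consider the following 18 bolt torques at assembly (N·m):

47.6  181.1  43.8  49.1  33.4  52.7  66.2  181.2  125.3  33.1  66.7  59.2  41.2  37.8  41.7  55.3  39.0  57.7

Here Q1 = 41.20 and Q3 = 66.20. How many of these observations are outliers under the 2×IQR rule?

3

IQR = 25.00; fences at 41.20 − 50.00 = -8.80 and 66.20 + 50.00 = 116.20.
Outside the cutoffs: 125.3, 181.1, 181.2.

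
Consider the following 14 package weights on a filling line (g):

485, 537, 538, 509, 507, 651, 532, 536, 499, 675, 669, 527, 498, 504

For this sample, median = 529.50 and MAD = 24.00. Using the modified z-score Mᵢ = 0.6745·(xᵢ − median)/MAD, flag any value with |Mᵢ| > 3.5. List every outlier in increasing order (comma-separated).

|Mᵢ| > 3.5 ⇔ |xᵢ − 529.50| > 3.5·24.00/0.6745 = 124.54.
So outliers lie outside [404.96, 654.04].
669: M = 3.92 → outlier.
675: M = 4.09 → outlier.

669, 675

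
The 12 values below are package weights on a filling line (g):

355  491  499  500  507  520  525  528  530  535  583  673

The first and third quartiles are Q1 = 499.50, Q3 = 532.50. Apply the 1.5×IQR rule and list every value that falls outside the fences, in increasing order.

355, 583, 673

IQR = Q3 − Q1 = 532.50 − 499.50 = 33.00.
Lower fence = Q1 − 1.5·IQR = 499.50 − 49.50 = 450.00.
Upper fence = Q3 + 1.5·IQR = 532.50 + 49.50 = 582.00.
355 < 450.00 → outlier.
583 > 582.00 → outlier.
673 > 582.00 → outlier.
All remaining values lie within [450.00, 582.00].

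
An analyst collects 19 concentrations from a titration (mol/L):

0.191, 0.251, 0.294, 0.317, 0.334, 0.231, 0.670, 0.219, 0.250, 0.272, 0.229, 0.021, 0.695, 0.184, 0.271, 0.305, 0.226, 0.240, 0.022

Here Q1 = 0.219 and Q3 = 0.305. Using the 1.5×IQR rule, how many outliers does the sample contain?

IQR = 0.086; fences at 0.219 − 0.129 = 0.090 and 0.305 + 0.129 = 0.434.
Outside the cutoffs: 0.021, 0.022, 0.670, 0.695.

4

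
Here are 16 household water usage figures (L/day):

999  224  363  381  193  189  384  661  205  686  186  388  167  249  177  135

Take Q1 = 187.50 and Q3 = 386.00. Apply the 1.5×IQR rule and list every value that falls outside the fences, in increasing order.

IQR = Q3 − Q1 = 386.00 − 187.50 = 198.50.
Lower fence = Q1 − 1.5·IQR = 187.50 − 297.75 = -110.25.
Upper fence = Q3 + 1.5·IQR = 386.00 + 297.75 = 683.75.
686 > 683.75 → outlier.
999 > 683.75 → outlier.
All remaining values lie within [-110.25, 683.75].

686, 999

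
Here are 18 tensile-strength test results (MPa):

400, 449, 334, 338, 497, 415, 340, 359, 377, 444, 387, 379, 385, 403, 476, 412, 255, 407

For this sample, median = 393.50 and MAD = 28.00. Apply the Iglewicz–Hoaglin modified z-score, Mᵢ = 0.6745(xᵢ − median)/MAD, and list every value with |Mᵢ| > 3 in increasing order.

255

|Mᵢ| > 3 ⇔ |xᵢ − 393.50| > 3·28.00/0.6745 = 124.54.
So outliers lie outside [268.96, 518.04].
255: M = -3.34 → outlier.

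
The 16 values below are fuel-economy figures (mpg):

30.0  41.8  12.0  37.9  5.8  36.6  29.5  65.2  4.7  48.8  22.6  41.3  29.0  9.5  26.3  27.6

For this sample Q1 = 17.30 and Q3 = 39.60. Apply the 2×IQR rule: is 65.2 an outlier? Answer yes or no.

IQR = Q3 − Q1 = 39.60 − 17.30 = 22.30.
Lower fence = Q1 − 2·IQR = 17.30 − 44.60 = -27.30.
Upper fence = Q3 + 2·IQR = 39.60 + 44.60 = 84.20.
65.2 lies within [-27.30, 84.20].

no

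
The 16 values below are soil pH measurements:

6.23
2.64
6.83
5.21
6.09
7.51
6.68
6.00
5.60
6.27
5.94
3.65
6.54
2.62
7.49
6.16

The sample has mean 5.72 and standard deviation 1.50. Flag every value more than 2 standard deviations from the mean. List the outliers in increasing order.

2.62, 2.64

Cutoffs at x̄ ± 2s: 5.72 ± 2·1.50 = [2.72, 8.72].
2.62: z = -2.07, |z| > 2 → outlier.
2.64: z = -2.05, |z| > 2 → outlier.
Every other value lies within [2.72, 8.72].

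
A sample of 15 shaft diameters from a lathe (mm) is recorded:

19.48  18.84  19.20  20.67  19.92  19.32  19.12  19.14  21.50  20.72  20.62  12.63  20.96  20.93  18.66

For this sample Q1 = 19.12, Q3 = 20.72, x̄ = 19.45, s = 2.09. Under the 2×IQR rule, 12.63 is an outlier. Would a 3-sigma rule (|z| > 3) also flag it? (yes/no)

yes

z = (12.63 − 19.45) / 2.09 = -3.26.
|z| = 3.26 > 3.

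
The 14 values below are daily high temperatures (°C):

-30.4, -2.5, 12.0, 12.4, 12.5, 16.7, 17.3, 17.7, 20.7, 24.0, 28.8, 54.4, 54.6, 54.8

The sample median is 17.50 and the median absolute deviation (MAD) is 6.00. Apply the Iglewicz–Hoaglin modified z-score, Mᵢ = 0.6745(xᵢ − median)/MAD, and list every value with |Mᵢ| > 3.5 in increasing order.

-30.4, 54.4, 54.6, 54.8

|Mᵢ| > 3.5 ⇔ |xᵢ − 17.50| > 3.5·6.00/0.6745 = 31.13.
So outliers lie outside [-13.63, 48.63].
-30.4: M = -5.38 → outlier.
54.4: M = 4.15 → outlier.
54.6: M = 4.17 → outlier.
54.8: M = 4.19 → outlier.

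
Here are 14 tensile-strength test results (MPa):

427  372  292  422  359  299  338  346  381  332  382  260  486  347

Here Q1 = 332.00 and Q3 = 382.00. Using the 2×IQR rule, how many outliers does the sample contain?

1

IQR = 50.00; fences at 332.00 − 100.00 = 232.00 and 382.00 + 100.00 = 482.00.
Outside the cutoffs: 486.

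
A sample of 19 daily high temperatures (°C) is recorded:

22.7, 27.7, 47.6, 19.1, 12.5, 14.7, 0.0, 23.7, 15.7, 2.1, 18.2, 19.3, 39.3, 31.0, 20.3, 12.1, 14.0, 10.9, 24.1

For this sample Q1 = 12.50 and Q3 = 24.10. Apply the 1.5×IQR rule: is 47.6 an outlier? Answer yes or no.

yes

IQR = Q3 − Q1 = 24.10 − 12.50 = 11.60.
Lower fence = Q1 − 1.5·IQR = 12.50 − 17.40 = -4.90.
Upper fence = Q3 + 1.5·IQR = 24.10 + 17.40 = 41.50.
47.6 lies above the upper fence.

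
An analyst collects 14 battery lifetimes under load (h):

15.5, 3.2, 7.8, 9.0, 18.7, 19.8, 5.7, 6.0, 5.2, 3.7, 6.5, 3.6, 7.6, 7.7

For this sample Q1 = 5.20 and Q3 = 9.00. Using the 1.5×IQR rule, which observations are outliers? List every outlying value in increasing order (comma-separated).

IQR = Q3 − Q1 = 9.00 − 5.20 = 3.80.
Lower fence = Q1 − 1.5·IQR = 5.20 − 5.70 = -0.50.
Upper fence = Q3 + 1.5·IQR = 9.00 + 5.70 = 14.70.
15.5 > 14.70 → outlier.
18.7 > 14.70 → outlier.
19.8 > 14.70 → outlier.
All remaining values lie within [-0.50, 14.70].

15.5, 18.7, 19.8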